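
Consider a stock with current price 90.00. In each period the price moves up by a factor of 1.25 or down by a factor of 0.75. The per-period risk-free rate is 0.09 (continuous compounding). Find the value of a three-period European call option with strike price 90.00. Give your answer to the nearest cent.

26.59

Risk-neutral probability p = (e^0.09 − 0.75)/(1.25 − 0.75) = 0.3442/0.5000 = 0.6883
Terminal stock prices: S_uuu = 175.8, S_uud = 105.5, S_udd = 63.28, S_ddd = 37.97
Terminal payoffs (S − K): max(85.78, 0) = 85.78, max(15.47, 0) = 15.47, max(-26.72, 0) = 0, max(-52.03, 0) = 0
Node uu (S = 140.6): V_uu = e^(−0.09)·[0.6883·85.7812 + 0.3117·15.4688] = 58.3712
Node ud (S = 84.38): V_ud = e^(−0.09)·[0.6883·15.4688 + 0.3117·0.0000] = 9.7314
Node dd (S = 50.62): V_dd = e^(−0.09)·[0.6883·0.0000 + 0.3117·0.0000] = 0.0000
Node u (S = 112.5): V_u = e^(−0.09)·[0.6883·58.3712 + 0.3117·9.7314] = 39.4933
Node d (S = 67.5): V_d = e^(−0.09)·[0.6883·9.7314 + 0.3117·0.0000] = 6.1221
Node 0 (S = 90): V_0 = e^(−0.09)·[0.6883·39.4933 + 0.3117·6.1221] = 26.5891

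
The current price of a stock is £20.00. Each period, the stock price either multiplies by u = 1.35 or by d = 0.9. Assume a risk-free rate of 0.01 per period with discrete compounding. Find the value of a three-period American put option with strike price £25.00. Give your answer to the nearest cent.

£5.77

Risk-neutral probability p = (1 + 0.01 − 0.9)/(1.35 − 0.9) = 0.1100/0.4500 = 0.2444
Terminal stock prices: S_uuu = 49.21, S_uud = 32.81, S_udd = 21.87, S_ddd = 14.58
Terminal payoffs (K − S): max(-24.21, 0) = 0, max(-7.805, 0) = 0, max(3.13, 0) = 3.13, max(10.42, 0) = 10.42
Node uu (S = 36.45): continuation = 1/1.01·[0.2444·0.0000 + 0.7556·0.0000] = 0.0000; exercise value = 0.0000 ≤ continuation, so V_uu = 0.0000
Node ud (S = 24.3): continuation = 1/1.01·[0.2444·0.0000 + 0.7556·3.1300] = 2.3415; exercise value = 0.7000 ≤ continuation, so V_ud = 2.3415
Node dd (S = 16.2): continuation = 1/1.01·[0.2444·3.1300 + 0.7556·10.4200] = 8.5525; exercise value = 8.8000 > continuation, so V_dd = 8.8000 (exercise)
Node u (S = 27): continuation = 1/1.01·[0.2444·0.0000 + 0.7556·2.3415] = 1.7516; exercise value = 0.0000 ≤ continuation, so V_u = 1.7516
Node d (S = 18): continuation = 1/1.01·[0.2444·2.3415 + 0.7556·8.8000] = 7.1498; exercise value = 7.0000 ≤ continuation, so V_d = 7.1498
Node 0 (S = 20): continuation = 1/1.01·[0.2444·1.7516 + 0.7556·7.1498] = 5.7725; exercise value = 5.0000 ≤ continuation, so V_0 = 5.7725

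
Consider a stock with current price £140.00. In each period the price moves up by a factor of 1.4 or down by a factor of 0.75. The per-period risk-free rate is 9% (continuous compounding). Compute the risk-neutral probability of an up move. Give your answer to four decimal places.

p = 0.5295

Risk-neutral probability p = (e^0.09 − 0.75)/(1.4 − 0.75) = 0.3442/0.6500 = 0.5295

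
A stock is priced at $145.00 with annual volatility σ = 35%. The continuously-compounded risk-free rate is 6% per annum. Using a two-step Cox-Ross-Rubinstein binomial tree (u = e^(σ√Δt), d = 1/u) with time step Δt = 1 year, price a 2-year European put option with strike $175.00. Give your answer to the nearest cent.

CRR parameters: u = e^(σ√Δt) = e^(0.35·√1) = 1.4191, d = 1/u = 0.7047
Per-period rate: rΔt = 0.06·1 = 0.06, so R = e^0.06 = 1.0618
Risk-neutral probability p = (e^0.06 − 0.7047)/(1.4191 − 0.7047) = 0.3571/0.7144 = 0.4999
Terminal stock prices: S_uu = 292, S_ud = 145, S_dd = 72
Terminal payoffs (K − S): max(-117, 0) = 0, max(30, 0) = 30, max(103, 0) = 103
Node u (S = 205.8): V_u = e^(−0.06)·[0.4999·0.0000 + 0.5001·30.0000] = 14.1281
Node d (S = 102.2): V_d = e^(−0.06)·[0.4999·30.0000 + 0.5001·102.9951] = 62.6290
Node 0 (S = 145): V_0 = e^(−0.06)·[0.4999·14.1281 + 0.5001·62.6290] = 36.1462

$36.15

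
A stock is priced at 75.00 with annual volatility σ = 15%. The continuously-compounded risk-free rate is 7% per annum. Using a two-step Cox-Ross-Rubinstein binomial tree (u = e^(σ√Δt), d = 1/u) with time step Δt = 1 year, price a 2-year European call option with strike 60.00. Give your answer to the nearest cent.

23.18

CRR parameters: u = e^(σ√Δt) = e^(0.15·√1) = 1.1618, d = 1/u = 0.8607
Per-period rate: rΔt = 0.07·1 = 0.07, so R = e^0.07 = 1.0725
Risk-neutral probability p = (e^0.07 − 0.8607)/(1.1618 − 0.8607) = 0.2118/0.3011 = 0.7034
Terminal stock prices: S_uu = 101.2, S_ud = 75, S_dd = 55.56
Terminal payoffs (S − K): max(41.24, 0) = 41.24, max(15, 0) = 15, max(-4.439, 0) = 0
Node u (S = 87.14): V_u = e^(−0.07)·[0.7034·41.2394 + 0.2966·15.0000] = 31.1939
Node d (S = 64.55): V_d = e^(−0.07)·[0.7034·15.0000 + 0.2966·0.0000] = 9.8371
Node 0 (S = 75): V_0 = e^(−0.07)·[0.7034·31.1939 + 0.2966·9.8371] = 23.1781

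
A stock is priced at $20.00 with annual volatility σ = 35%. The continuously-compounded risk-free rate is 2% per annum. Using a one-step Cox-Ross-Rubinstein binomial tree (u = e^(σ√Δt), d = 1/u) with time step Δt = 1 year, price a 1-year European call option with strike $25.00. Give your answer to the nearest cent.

$1.46

CRR parameters: u = e^(σ√Δt) = e^(0.35·√1) = 1.4191, d = 1/u = 0.7047
Per-period rate: rΔt = 0.02·1 = 0.02, so R = e^0.02 = 1.0202
Risk-neutral probability p = (e^0.02 − 0.7047)/(1.4191 − 0.7047) = 0.3155/0.7144 = 0.4417
Terminal stock prices: S_u = 28.38, S_d = 14.09
Terminal payoffs (S − K): max(3.381, 0) = 3.381, max(-10.91, 0) = 0
Node 0 (S = 20): V_0 = e^(−0.02)·[0.4417·3.3814 + 0.5583·0.0000] = 1.4638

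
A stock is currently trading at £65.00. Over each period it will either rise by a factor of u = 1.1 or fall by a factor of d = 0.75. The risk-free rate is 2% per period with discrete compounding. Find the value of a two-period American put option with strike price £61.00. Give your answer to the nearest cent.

Risk-neutral probability p = (1 + 0.02 − 0.75)/(1.1 − 0.75) = 0.2700/0.3500 = 0.7714
Terminal stock prices: S_uu = 78.65, S_ud = 53.62, S_dd = 36.56
Terminal payoffs (K − S): max(-17.65, 0) = 0, max(7.375, 0) = 7.375, max(24.44, 0) = 24.44
Node u (S = 71.5): continuation = 1/1.02·[0.7714·0.0000 + 0.2286·7.3750] = 1.6527; exercise value = 0.0000 ≤ continuation, so V_u = 1.6527
Node d (S = 48.75): continuation = 1/1.02·[0.7714·7.3750 + 0.2286·24.4375] = 11.0539; exercise value = 12.2500 > continuation, so V_d = 12.2500 (exercise)
Node 0 (S = 65): continuation = 1/1.02·[0.7714·1.6527 + 0.2286·12.2500] = 3.9950; exercise value = 0.0000 ≤ continuation, so V_0 = 3.9950

£4.00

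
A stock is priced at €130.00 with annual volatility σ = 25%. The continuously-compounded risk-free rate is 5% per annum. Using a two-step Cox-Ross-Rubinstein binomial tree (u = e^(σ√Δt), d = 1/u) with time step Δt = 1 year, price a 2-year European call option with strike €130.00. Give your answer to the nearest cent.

€22.19

CRR parameters: u = e^(σ√Δt) = e^(0.25·√1) = 1.2840, d = 1/u = 0.7788
Per-period rate: rΔt = 0.05·1 = 0.05, so R = e^0.05 = 1.0513
Risk-neutral probability p = (e^0.05 − 0.7788)/(1.2840 − 0.7788) = 0.2725/0.5052 = 0.5393
Terminal stock prices: S_uu = 214.3, S_ud = 130, S_dd = 78.85
Terminal payoffs (S − K): max(84.33, 0) = 84.33, max(0, 0) = 0, max(-51.15, 0) = 0
Node u (S = 166.9): V_u = e^(−0.05)·[0.5393·84.3338 + 0.4607·0.0000] = 43.2635
Node d (S = 101.2): V_d = e^(−0.05)·[0.5393·0.0000 + 0.4607·0.0000] = 0.0000
Node 0 (S = 130): V_0 = e^(−0.05)·[0.5393·43.2635 + 0.4607·0.0000] = 22.1943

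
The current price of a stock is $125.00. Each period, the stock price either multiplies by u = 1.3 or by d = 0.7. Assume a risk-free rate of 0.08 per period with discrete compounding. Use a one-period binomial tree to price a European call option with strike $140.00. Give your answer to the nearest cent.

$13.19

Risk-neutral probability p = (1 + 0.08 − 0.7)/(1.3 − 0.7) = 0.3800/0.6000 = 0.6333
Terminal stock prices: S_u = 162.5, S_d = 87.5
Terminal payoffs (S − K): max(22.5, 0) = 22.5, max(-52.5, 0) = 0
Node 0 (S = 125): V_0 = 1/1.08·[0.6333·22.5000 + 0.3667·0.0000] = 13.1944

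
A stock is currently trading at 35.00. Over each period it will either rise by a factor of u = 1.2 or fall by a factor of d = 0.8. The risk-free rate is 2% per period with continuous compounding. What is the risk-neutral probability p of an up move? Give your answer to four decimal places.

p = 0.5505

Risk-neutral probability p = (e^0.02 − 0.8)/(1.2 − 0.8) = 0.2202/0.4000 = 0.5505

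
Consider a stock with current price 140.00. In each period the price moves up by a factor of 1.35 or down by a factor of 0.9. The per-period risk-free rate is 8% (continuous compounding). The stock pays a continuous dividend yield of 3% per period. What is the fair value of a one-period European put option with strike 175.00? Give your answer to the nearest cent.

30.03

Per-period risk-free factor R = e^0.08 = 1.0833; dividend-adjusted growth = e^(0.08−0.03) = 1.0513.
Risk-neutral probability p = (1.0513 − 0.9)/(1.35 − 0.9) = 0.1513/0.4500 = 0.3362
Terminal stock prices: S_u = 189, S_d = 126
Terminal payoffs (K − S): max(-14, 0) = 0, max(49, 0) = 49
Node 0 (S = 140): V_0 = e^(−0.08)·[0.3362·0.0000 + 0.6638·49.0000] = 30.0274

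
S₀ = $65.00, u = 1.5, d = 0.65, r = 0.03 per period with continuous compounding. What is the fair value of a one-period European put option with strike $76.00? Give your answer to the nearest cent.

Risk-neutral probability p = (e^0.03 − 0.65)/(1.5 − 0.65) = 0.3805/0.8500 = 0.4476
Terminal stock prices: S_u = 97.5, S_d = 42.25
Terminal payoffs (K − S): max(-21.5, 0) = 0, max(33.75, 0) = 33.75
Node 0 (S = 65): V_0 = e^(−0.03)·[0.4476·0.0000 + 0.5524·33.7500] = 18.0927

$18.09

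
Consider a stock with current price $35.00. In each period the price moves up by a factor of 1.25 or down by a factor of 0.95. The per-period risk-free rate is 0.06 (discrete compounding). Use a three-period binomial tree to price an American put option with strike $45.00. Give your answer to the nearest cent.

$10.00

Risk-neutral probability p = (1 + 0.06 − 0.95)/(1.25 − 0.95) = 0.1100/0.3000 = 0.3667
Terminal stock prices: S_uuu = 68.36, S_uud = 51.95, S_udd = 39.48, S_ddd = 30.01
Terminal payoffs (K − S): max(-23.36, 0) = 0, max(-6.953, 0) = 0, max(5.516, 0) = 5.516, max(14.99, 0) = 14.99
Node uu (S = 54.69): continuation = 1/1.06·[0.3667·0.0000 + 0.6333·0.0000] = 0.0000; exercise value = 0.0000 ≤ continuation, so V_uu = 0.0000
Node ud (S = 41.56): continuation = 1/1.06·[0.3667·0.0000 + 0.6333·5.5156] = 3.2955; exercise value = 3.4375 > continuation, so V_ud = 3.4375 (exercise)
Node dd (S = 31.59): continuation = 1/1.06·[0.3667·5.5156 + 0.6333·14.9919] = 10.8653; exercise value = 13.4125 > continuation, so V_dd = 13.4125 (exercise)
Node u (S = 43.75): continuation = 1/1.06·[0.3667·0.0000 + 0.6333·3.4375] = 2.0539; exercise value = 1.2500 ≤ continuation, so V_u = 2.0539
Node d (S = 33.25): continuation = 1/1.06·[0.3667·3.4375 + 0.6333·13.4125] = 9.2028; exercise value = 11.7500 > continuation, so V_d = 11.7500 (exercise)
Node 0 (S = 35): continuation = 1/1.06·[0.3667·2.0539 + 0.6333·11.7500] = 7.7309; exercise value = 10.0000 > continuation, so V_0 = 10.0000 (exercise)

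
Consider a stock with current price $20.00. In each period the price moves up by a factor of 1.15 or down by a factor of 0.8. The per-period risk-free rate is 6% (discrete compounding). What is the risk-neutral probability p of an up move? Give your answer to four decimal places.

p = 0.7429

Risk-neutral probability p = (1 + 0.06 − 0.8)/(1.15 − 0.8) = 0.2600/0.3500 = 0.7429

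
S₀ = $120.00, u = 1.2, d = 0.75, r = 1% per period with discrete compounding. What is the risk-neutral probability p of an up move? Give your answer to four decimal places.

p = 0.5778

Risk-neutral probability p = (1 + 0.01 − 0.75)/(1.2 − 0.75) = 0.2600/0.4500 = 0.5778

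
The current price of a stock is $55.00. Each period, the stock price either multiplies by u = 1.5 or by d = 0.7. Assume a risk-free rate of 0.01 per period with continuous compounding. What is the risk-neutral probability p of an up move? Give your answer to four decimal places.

Risk-neutral probability p = (e^0.01 − 0.7)/(1.5 − 0.7) = 0.3101/0.8000 = 0.3876

p = 0.3876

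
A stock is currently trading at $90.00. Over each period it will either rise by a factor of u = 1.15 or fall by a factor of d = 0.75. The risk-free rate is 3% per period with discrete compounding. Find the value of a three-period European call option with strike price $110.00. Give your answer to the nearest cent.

Risk-neutral probability p = (1 + 0.03 − 0.75)/(1.15 − 0.75) = 0.2800/0.4000 = 0.7000
Terminal stock prices: S_uuu = 136.9, S_uud = 89.27, S_udd = 58.22, S_ddd = 37.97
Terminal payoffs (S − K): max(26.88, 0) = 26.88, max(-20.73, 0) = 0, max(-51.78, 0) = 0, max(-72.03, 0) = 0
Node uu (S = 119): V_uu = 1/1.03·[0.7000·26.8787 + 0.3000·0.0000] = 18.2671
Node ud (S = 77.62): V_ud = 1/1.03·[0.7000·0.0000 + 0.3000·0.0000] = 0.0000
Node dd (S = 50.62): V_dd = 1/1.03·[0.7000·0.0000 + 0.3000·0.0000] = 0.0000
Node u (S = 103.5): V_u = 1/1.03·[0.7000·18.2671 + 0.3000·0.0000] = 12.4145
Node d (S = 67.5): V_d = 1/1.03·[0.7000·0.0000 + 0.3000·0.0000] = 0.0000
Node 0 (S = 90): V_0 = 1/1.03·[0.7000·12.4145 + 0.3000·0.0000] = 8.4371

$8.44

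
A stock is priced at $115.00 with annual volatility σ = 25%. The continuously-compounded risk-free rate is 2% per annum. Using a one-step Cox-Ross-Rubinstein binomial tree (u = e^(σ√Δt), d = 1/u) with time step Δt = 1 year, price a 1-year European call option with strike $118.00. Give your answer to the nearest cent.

CRR parameters: u = e^(σ√Δt) = e^(0.25·√1) = 1.2840, d = 1/u = 0.7788
Per-period rate: rΔt = 0.02·1 = 0.02, so R = e^0.02 = 1.0202
Risk-neutral probability p = (e^0.02 − 0.7788)/(1.2840 − 0.7788) = 0.2414/0.5052 = 0.4778
Terminal stock prices: S_u = 147.7, S_d = 89.56
Terminal payoffs (S − K): max(29.66, 0) = 29.66, max(-28.44, 0) = 0
Node 0 (S = 115): V_0 = e^(−0.02)·[0.4778·29.6629 + 0.5222·0.0000] = 13.8925

$13.89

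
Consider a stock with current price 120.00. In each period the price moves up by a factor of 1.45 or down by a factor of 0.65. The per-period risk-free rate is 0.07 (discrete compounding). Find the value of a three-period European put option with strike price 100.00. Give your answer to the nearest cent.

13.55

Risk-neutral probability p = (1 + 0.07 − 0.65)/(1.45 − 0.65) = 0.4200/0.8000 = 0.5250
Terminal stock prices: S_uuu = 365.8, S_uud = 164, S_udd = 73.52, S_ddd = 32.95
Terminal payoffs (K − S): max(-265.8, 0) = 0, max(-64, 0) = 0, max(26.48, 0) = 26.48, max(67.05, 0) = 67.05
Node uu (S = 252.3): V_uu = 1/1.07·[0.5250·0.0000 + 0.4750·0.0000] = 0.0000
Node ud (S = 113.1): V_ud = 1/1.07·[0.5250·0.0000 + 0.4750·26.4850] = 11.7574
Node dd (S = 50.7): V_dd = 1/1.07·[0.5250·26.4850 + 0.4750·67.0450] = 42.7579
Node u (S = 174): V_u = 1/1.07·[0.5250·0.0000 + 0.4750·11.7574] = 5.2194
Node d (S = 78): V_d = 1/1.07·[0.5250·11.7574 + 0.4750·42.7579] = 24.7501
Node 0 (S = 120): V_0 = 1/1.07·[0.5250·5.2194 + 0.4750·24.7501] = 13.5481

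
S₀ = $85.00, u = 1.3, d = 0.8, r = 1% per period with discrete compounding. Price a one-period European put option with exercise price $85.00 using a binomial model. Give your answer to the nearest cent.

$9.76

Risk-neutral probability p = (1 + 0.01 − 0.8)/(1.3 − 0.8) = 0.2100/0.5000 = 0.4200
Terminal stock prices: S_u = 110.5, S_d = 68
Terminal payoffs (K − S): max(-25.5, 0) = 0, max(17, 0) = 17
Node 0 (S = 85): V_0 = 1/1.01·[0.4200·0.0000 + 0.5800·17.0000] = 9.7624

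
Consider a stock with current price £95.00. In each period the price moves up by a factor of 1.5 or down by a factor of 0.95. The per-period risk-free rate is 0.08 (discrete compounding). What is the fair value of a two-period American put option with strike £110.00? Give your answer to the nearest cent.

£15.00

Risk-neutral probability p = (1 + 0.08 − 0.95)/(1.5 − 0.95) = 0.1300/0.5500 = 0.2364
Terminal stock prices: S_uu = 213.8, S_ud = 135.4, S_dd = 85.74
Terminal payoffs (K − S): max(-103.8, 0) = 0, max(-25.38, 0) = 0, max(24.26, 0) = 24.26
Node u (S = 142.5): continuation = 1/1.08·[0.2364·0.0000 + 0.7636·0.0000] = 0.0000; exercise value = 0.0000 ≤ continuation, so V_u = 0.0000
Node d (S = 90.25): continuation = 1/1.08·[0.2364·0.0000 + 0.7636·24.2625] = 17.1553; exercise value = 19.7500 > continuation, so V_d = 19.7500 (exercise)
Node 0 (S = 95): continuation = 1/1.08·[0.2364·0.0000 + 0.7636·19.7500] = 13.9646; exercise value = 15.0000 > continuation, so V_0 = 15.0000 (exercise)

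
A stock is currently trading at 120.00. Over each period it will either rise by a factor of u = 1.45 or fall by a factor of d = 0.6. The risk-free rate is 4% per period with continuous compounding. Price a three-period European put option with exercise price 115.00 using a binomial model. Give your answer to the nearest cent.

Risk-neutral probability p = (e^0.04 − 0.6)/(1.45 − 0.6) = 0.4408/0.8500 = 0.5186
Terminal stock prices: S_uuu = 365.8, S_uud = 151.4, S_udd = 62.64, S_ddd = 25.92
Terminal payoffs (K − S): max(-250.8, 0) = 0, max(-36.38, 0) = 0, max(52.36, 0) = 52.36, max(89.08, 0) = 89.08
Node uu (S = 252.3): V_uu = e^(−0.04)·[0.5186·0.0000 + 0.4814·0.0000] = 0.0000
Node ud (S = 104.4): V_ud = e^(−0.04)·[0.5186·0.0000 + 0.4814·52.3600] = 24.2177
Node dd (S = 43.2): V_dd = e^(−0.04)·[0.5186·52.3600 + 0.4814·89.0800] = 67.2908
Node u (S = 174): V_u = e^(−0.04)·[0.5186·0.0000 + 0.4814·24.2177] = 11.2013
Node d (S = 72): V_d = e^(−0.04)·[0.5186·24.2177 + 0.4814·67.2908] = 43.1904
Node 0 (S = 120): V_0 = e^(−0.04)·[0.5186·11.2013 + 0.4814·43.1904] = 25.5578

25.56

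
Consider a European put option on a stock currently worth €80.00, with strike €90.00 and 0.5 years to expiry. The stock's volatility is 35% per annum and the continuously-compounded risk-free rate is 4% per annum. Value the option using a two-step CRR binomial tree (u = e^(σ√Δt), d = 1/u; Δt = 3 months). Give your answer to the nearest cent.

CRR parameters: u = e^(σ√Δt) = e^(0.35·√0.25) = 1.1912, d = 1/u = 0.8395
Per-period rate: rΔt = 0.04·0.25 = 0.01, so R = e^0.01 = 1.0101
Risk-neutral probability p = (e^0.01 − 0.8395)/(1.1912 − 0.8395) = 0.1706/0.3518 = 0.4849
Terminal stock prices: S_uu = 113.5, S_ud = 80, S_dd = 56.38
Terminal payoffs (K − S): max(-23.53, 0) = 0, max(10, 0) = 10, max(33.62, 0) = 33.62
Node u (S = 95.3): V_u = e^(−0.01)·[0.4849·0.0000 + 0.5151·10.0000] = 5.0994
Node d (S = 67.16): V_d = e^(−0.01)·[0.4849·10.0000 + 0.5151·33.6250] = 21.9479
Node 0 (S = 80): V_0 = e^(−0.01)·[0.4849·5.0994 + 0.5151·21.9479] = 13.6405

€13.64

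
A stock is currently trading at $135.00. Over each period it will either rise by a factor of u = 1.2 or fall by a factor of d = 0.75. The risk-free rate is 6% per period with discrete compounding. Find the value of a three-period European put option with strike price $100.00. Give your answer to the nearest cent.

Risk-neutral probability p = (1 + 0.06 − 0.75)/(1.2 − 0.75) = 0.3100/0.4500 = 0.6889
Terminal stock prices: S_uuu = 233.3, S_uud = 145.8, S_udd = 91.12, S_ddd = 56.95
Terminal payoffs (K − S): max(-133.3, 0) = 0, max(-45.8, 0) = 0, max(8.875, 0) = 8.875, max(43.05, 0) = 43.05
Node uu (S = 194.4): V_uu = 1/1.06·[0.6889·0.0000 + 0.3111·0.0000] = 0.0000
Node ud (S = 121.5): V_ud = 1/1.06·[0.6889·0.0000 + 0.3111·8.8750] = 2.6048
Node dd (S = 75.94): V_dd = 1/1.06·[0.6889·8.8750 + 0.3111·43.0469] = 18.4021
Node u (S = 162): V_u = 1/1.06·[0.6889·0.0000 + 0.3111·2.6048] = 0.7645
Node d (S = 101.2): V_d = 1/1.06·[0.6889·2.6048 + 0.3111·18.4021] = 7.0939
Node 0 (S = 135): V_0 = 1/1.06·[0.6889·0.7645 + 0.3111·7.0939] = 2.5789

$2.58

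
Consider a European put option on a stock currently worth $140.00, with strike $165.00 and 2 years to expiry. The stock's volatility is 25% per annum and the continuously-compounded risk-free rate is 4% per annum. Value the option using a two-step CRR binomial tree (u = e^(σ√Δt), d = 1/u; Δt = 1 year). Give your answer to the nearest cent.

CRR parameters: u = e^(σ√Δt) = e^(0.25·√1) = 1.2840, d = 1/u = 0.7788
Per-period rate: rΔt = 0.04·1 = 0.04, so R = e^0.04 = 1.0408
Risk-neutral probability p = (e^0.04 − 0.7788)/(1.2840 − 0.7788) = 0.2620/0.5052 = 0.5186
Terminal stock prices: S_uu = 230.8, S_ud = 140, S_dd = 84.91
Terminal payoffs (K − S): max(-65.82, 0) = 0, max(25, 0) = 25, max(80.09, 0) = 80.09
Node u (S = 179.8): V_u = e^(−0.04)·[0.5186·0.0000 + 0.4814·25.0000] = 11.5631
Node d (S = 109): V_d = e^(−0.04)·[0.5186·25.0000 + 0.4814·80.0857] = 49.4981
Node 0 (S = 140): V_0 = e^(−0.04)·[0.5186·11.5631 + 0.4814·49.4981] = 28.6555

$28.66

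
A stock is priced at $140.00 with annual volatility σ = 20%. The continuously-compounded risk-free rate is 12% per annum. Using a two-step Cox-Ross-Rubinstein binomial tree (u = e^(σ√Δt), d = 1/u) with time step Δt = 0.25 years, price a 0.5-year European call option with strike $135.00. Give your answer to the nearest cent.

CRR parameters: u = e^(σ√Δt) = e^(0.2·√0.25) = 1.1052, d = 1/u = 0.9048
Per-period rate: rΔt = 0.12·0.25 = 0.03, so R = e^0.03 = 1.0305
Risk-neutral probability p = (e^0.03 − 0.9048)/(1.1052 − 0.9048) = 0.1256/0.2003 = 0.6270
Terminal stock prices: S_uu = 171, S_ud = 140, S_dd = 114.6
Terminal payoffs (S − K): max(36, 0) = 36, max(5, 0) = 5, max(-20.38, 0) = 0
Node u (S = 154.7): V_u = e^(−0.03)·[0.6270·35.9964 + 0.3730·5.0000] = 23.7138
Node d (S = 126.7): V_d = e^(−0.03)·[0.6270·5.0000 + 0.3730·0.0000] = 3.0425
Node 0 (S = 140): V_0 = e^(−0.03)·[0.6270·23.7138 + 0.3730·3.0425] = 15.5312

$15.53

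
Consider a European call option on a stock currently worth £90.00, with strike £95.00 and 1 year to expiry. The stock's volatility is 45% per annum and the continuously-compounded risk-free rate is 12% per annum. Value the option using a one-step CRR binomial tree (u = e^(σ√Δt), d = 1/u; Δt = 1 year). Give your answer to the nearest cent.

£21.54

CRR parameters: u = e^(σ√Δt) = e^(0.45·√1) = 1.5683, d = 1/u = 0.6376
Per-period rate: rΔt = 0.12·1 = 0.12, so R = e^0.12 = 1.1275
Risk-neutral probability p = (e^0.12 − 0.6376)/(1.5683 − 0.6376) = 0.4899/0.9307 = 0.5264
Terminal stock prices: S_u = 141.1, S_d = 57.39
Terminal payoffs (S − K): max(46.15, 0) = 46.15, max(-37.61, 0) = 0
Node 0 (S = 90): V_0 = e^(−0.12)·[0.5264·46.1481 + 0.4736·0.0000] = 21.5435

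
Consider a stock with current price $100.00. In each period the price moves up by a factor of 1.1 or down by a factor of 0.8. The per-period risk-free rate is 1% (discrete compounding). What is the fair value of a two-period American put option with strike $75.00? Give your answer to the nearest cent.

Risk-neutral probability p = (1 + 0.01 − 0.8)/(1.1 − 0.8) = 0.2100/0.3000 = 0.7000
Terminal stock prices: S_uu = 121, S_ud = 88, S_dd = 64
Terminal payoffs (K − S): max(-46, 0) = 0, max(-13, 0) = 0, max(11, 0) = 11
Node u (S = 110): continuation = 1/1.01·[0.7000·0.0000 + 0.3000·0.0000] = 0.0000; exercise value = 0.0000 ≤ continuation, so V_u = 0.0000
Node d (S = 80): continuation = 1/1.01·[0.7000·0.0000 + 0.3000·11.0000] = 3.2673; exercise value = 0.0000 ≤ continuation, so V_d = 3.2673
Node 0 (S = 100): continuation = 1/1.01·[0.7000·0.0000 + 0.3000·3.2673] = 0.9705; exercise value = 0.0000 ≤ continuation, so V_0 = 0.9705

$0.97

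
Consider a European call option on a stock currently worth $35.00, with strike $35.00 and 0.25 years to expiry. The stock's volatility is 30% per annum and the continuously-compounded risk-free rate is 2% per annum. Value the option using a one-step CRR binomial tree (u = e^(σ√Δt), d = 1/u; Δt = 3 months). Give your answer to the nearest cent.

$2.70

CRR parameters: u = e^(σ√Δt) = e^(0.3·√0.25) = 1.1618, d = 1/u = 0.8607
Per-period rate: rΔt = 0.02·0.25 = 0.005, so R = e^0.005 = 1.0050
Risk-neutral probability p = (e^0.005 − 0.8607)/(1.1618 − 0.8607) = 0.1443/0.3011 = 0.4792
Terminal stock prices: S_u = 40.66, S_d = 30.12
Terminal payoffs (S − K): max(5.664, 0) = 5.664, max(-4.875, 0) = 0
Node 0 (S = 35): V_0 = e^(−0.005)·[0.4792·5.6642 + 0.5208·0.0000] = 2.7008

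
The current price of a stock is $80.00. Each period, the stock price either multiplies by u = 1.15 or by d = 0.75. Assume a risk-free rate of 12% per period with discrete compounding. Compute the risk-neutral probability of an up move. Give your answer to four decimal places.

Risk-neutral probability p = (1 + 0.12 − 0.75)/(1.15 − 0.75) = 0.3700/0.4000 = 0.9250

p = 0.9250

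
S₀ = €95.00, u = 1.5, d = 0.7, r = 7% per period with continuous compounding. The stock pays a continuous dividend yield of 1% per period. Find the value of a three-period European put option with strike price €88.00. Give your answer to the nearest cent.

Per-period risk-free factor R = e^0.07 = 1.0725; dividend-adjusted growth = e^(0.07−0.01) = 1.0618.
Risk-neutral probability p = (1.0618 − 0.7)/(1.5 − 0.7) = 0.3618/0.8000 = 0.4523
Terminal stock prices: S_uuu = 320.6, S_uud = 149.6, S_udd = 69.82, S_ddd = 32.58
Terminal payoffs (K − S): max(-232.6, 0) = 0, max(-61.62, 0) = 0, max(18.18, 0) = 18.18, max(55.42, 0) = 55.42
Node uu (S = 213.8): V_uu = e^(−0.07)·[0.4523·0.0000 + 0.5477·0.0000] = 0.0000
Node ud (S = 99.75): V_ud = e^(−0.07)·[0.4523·0.0000 + 0.5477·18.1750] = 9.2815
Node dd (S = 46.55): V_dd = e^(−0.07)·[0.4523·18.1750 + 0.5477·55.4150] = 35.9638
Node u (S = 142.5): V_u = e^(−0.07)·[0.4523·0.0000 + 0.5477·9.2815] = 4.7399
Node d (S = 66.5): V_d = e^(−0.07)·[0.4523·9.2815 + 0.5477·35.9638] = 22.2801
Node 0 (S = 95): V_0 = e^(−0.07)·[0.4523·4.7399 + 0.5477·22.2801] = 13.3768

€13.38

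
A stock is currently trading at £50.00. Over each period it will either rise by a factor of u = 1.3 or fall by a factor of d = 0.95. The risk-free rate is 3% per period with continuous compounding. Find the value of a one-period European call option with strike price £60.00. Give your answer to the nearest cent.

Risk-neutral probability p = (e^0.03 − 0.95)/(1.3 − 0.95) = 0.0805/0.3500 = 0.2299
Terminal stock prices: S_u = 65, S_d = 47.5
Terminal payoffs (S − K): max(5, 0) = 5, max(-12.5, 0) = 0
Node 0 (S = 50): V_0 = e^(−0.03)·[0.2299·5.0000 + 0.7701·0.0000] = 1.1154

£1.12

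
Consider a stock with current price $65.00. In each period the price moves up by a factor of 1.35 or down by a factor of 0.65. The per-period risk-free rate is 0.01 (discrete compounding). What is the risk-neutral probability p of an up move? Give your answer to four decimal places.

Risk-neutral probability p = (1 + 0.01 − 0.65)/(1.35 − 0.65) = 0.3600/0.7000 = 0.5143

p = 0.5143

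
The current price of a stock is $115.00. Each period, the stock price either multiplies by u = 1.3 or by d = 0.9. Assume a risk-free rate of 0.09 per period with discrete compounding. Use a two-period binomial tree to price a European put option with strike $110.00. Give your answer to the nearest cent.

Risk-neutral probability p = (1 + 0.09 − 0.9)/(1.3 − 0.9) = 0.1900/0.4000 = 0.4750
Terminal stock prices: S_uu = 194.4, S_ud = 134.6, S_dd = 93.15
Terminal payoffs (K − S): max(-84.35, 0) = 0, max(-24.55, 0) = 0, max(16.85, 0) = 16.85
Node u (S = 149.5): V_u = 1/1.09·[0.4750·0.0000 + 0.5250·0.0000] = 0.0000
Node d (S = 103.5): V_d = 1/1.09·[0.4750·0.0000 + 0.5250·16.8500] = 8.1158
Node 0 (S = 115): V_0 = 1/1.09·[0.4750·0.0000 + 0.5250·8.1158] = 3.9090

$3.91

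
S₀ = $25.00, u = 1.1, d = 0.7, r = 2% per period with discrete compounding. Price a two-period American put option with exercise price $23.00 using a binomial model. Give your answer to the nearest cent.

Risk-neutral probability p = (1 + 0.02 − 0.7)/(1.1 − 0.7) = 0.3200/0.4000 = 0.8000
Terminal stock prices: S_uu = 30.25, S_ud = 19.25, S_dd = 12.25
Terminal payoffs (K − S): max(-7.25, 0) = 0, max(3.75, 0) = 3.75, max(10.75, 0) = 10.75
Node u (S = 27.5): continuation = 1/1.02·[0.8000·0.0000 + 0.2000·3.7500] = 0.7353; exercise value = 0.0000 ≤ continuation, so V_u = 0.7353
Node d (S = 17.5): continuation = 1/1.02·[0.8000·3.7500 + 0.2000·10.7500] = 5.0490; exercise value = 5.5000 > continuation, so V_d = 5.5000 (exercise)
Node 0 (S = 25): continuation = 1/1.02·[0.8000·0.7353 + 0.2000·5.5000] = 1.6551; exercise value = 0.0000 ≤ continuation, so V_0 = 1.6551

$1.66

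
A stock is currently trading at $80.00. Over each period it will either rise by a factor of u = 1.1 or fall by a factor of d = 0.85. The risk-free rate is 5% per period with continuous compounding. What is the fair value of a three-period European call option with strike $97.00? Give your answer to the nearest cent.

$4.26

Risk-neutral probability p = (e^0.05 − 0.85)/(1.1 − 0.85) = 0.2013/0.2500 = 0.8051
Terminal stock prices: S_uuu = 106.5, S_uud = 82.28, S_udd = 63.58, S_ddd = 49.13
Terminal payoffs (S − K): max(9.48, 0) = 9.48, max(-14.72, 0) = 0, max(-33.42, 0) = 0, max(-47.87, 0) = 0
Node uu (S = 96.8): V_uu = e^(−0.05)·[0.8051·9.4800 + 0.1949·0.0000] = 7.2600
Node ud (S = 74.8): V_ud = e^(−0.05)·[0.8051·0.0000 + 0.1949·0.0000] = 0.0000
Node dd (S = 57.8): V_dd = e^(−0.05)·[0.8051·0.0000 + 0.1949·0.0000] = 0.0000
Node u (S = 88): V_u = e^(−0.05)·[0.8051·7.2600 + 0.1949·0.0000] = 5.5598
Node d (S = 68): V_d = e^(−0.05)·[0.8051·0.0000 + 0.1949·0.0000] = 0.0000
Node 0 (S = 80): V_0 = e^(−0.05)·[0.8051·5.5598 + 0.1949·0.0000] = 4.2578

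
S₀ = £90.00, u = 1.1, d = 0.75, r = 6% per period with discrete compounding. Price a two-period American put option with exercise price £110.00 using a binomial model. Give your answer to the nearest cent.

Risk-neutral probability p = (1 + 0.06 − 0.75)/(1.1 − 0.75) = 0.3100/0.3500 = 0.8857
Terminal stock prices: S_uu = 108.9, S_ud = 74.25, S_dd = 50.62
Terminal payoffs (K − S): max(1.1, 0) = 1.1, max(35.75, 0) = 35.75, max(59.38, 0) = 59.38
Node u (S = 99): continuation = 1/1.06·[0.8857·1.1000 + 0.1143·35.7500] = 4.7736; exercise value = 11.0000 > continuation, so V_u = 11.0000 (exercise)
Node d (S = 67.5): continuation = 1/1.06·[0.8857·35.7500 + 0.1143·59.3750] = 36.2736; exercise value = 42.5000 > continuation, so V_d = 42.5000 (exercise)
Node 0 (S = 90): continuation = 1/1.06·[0.8857·11.0000 + 0.1143·42.5000] = 13.7736; exercise value = 20.0000 > continuation, so V_0 = 20.0000 (exercise)

£20.00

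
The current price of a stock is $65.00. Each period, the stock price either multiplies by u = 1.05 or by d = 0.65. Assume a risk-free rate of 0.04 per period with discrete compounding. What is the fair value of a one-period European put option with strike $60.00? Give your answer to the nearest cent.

Risk-neutral probability p = (1 + 0.04 − 0.65)/(1.05 − 0.65) = 0.3900/0.4000 = 0.9750
Terminal stock prices: S_u = 68.25, S_d = 42.25
Terminal payoffs (K − S): max(-8.25, 0) = 0, max(17.75, 0) = 17.75
Node 0 (S = 65): V_0 = 1/1.04·[0.9750·0.0000 + 0.0250·17.7500] = 0.4267

$0.43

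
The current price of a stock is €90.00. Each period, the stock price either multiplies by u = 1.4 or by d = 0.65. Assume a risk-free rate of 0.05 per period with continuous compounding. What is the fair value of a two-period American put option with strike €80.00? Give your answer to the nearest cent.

Risk-neutral probability p = (e^0.05 − 0.65)/(1.4 − 0.65) = 0.4013/0.7500 = 0.5350
Terminal stock prices: S_uu = 176.4, S_ud = 81.9, S_dd = 38.03
Terminal payoffs (K − S): max(-96.4, 0) = 0, max(-1.9, 0) = 0, max(41.97, 0) = 41.97
Node u (S = 126): continuation = e^(−0.05)·[0.5350·0.0000 + 0.4650·0.0000] = 0.0000; exercise value = 0.0000 ≤ continuation, so V_u = 0.0000
Node d (S = 58.5): continuation = e^(−0.05)·[0.5350·0.0000 + 0.4650·41.9750] = 18.5653; exercise value = 21.5000 > continuation, so V_d = 21.5000 (exercise)
Node 0 (S = 90): continuation = e^(−0.05)·[0.5350·0.0000 + 0.4650·21.5000] = 9.5093; exercise value = 0.0000 ≤ continuation, so V_0 = 9.5093

€9.51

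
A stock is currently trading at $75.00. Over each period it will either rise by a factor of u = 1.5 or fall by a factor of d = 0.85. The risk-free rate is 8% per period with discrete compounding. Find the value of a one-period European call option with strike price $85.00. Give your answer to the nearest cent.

$9.01

Risk-neutral probability p = (1 + 0.08 − 0.85)/(1.5 − 0.85) = 0.2300/0.6500 = 0.3538
Terminal stock prices: S_u = 112.5, S_d = 63.75
Terminal payoffs (S − K): max(27.5, 0) = 27.5, max(-21.25, 0) = 0
Node 0 (S = 75): V_0 = 1/1.08·[0.3538·27.5000 + 0.6462·0.0000] = 9.0100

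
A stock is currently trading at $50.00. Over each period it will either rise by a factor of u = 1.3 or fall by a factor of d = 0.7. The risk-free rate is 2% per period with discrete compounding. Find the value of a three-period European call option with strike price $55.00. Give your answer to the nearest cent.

$9.40

Risk-neutral probability p = (1 + 0.02 − 0.7)/(1.3 − 0.7) = 0.3200/0.6000 = 0.5333
Terminal stock prices: S_uuu = 109.9, S_uud = 59.15, S_udd = 31.85, S_ddd = 17.15
Terminal payoffs (S − K): max(54.85, 0) = 54.85, max(4.15, 0) = 4.15, max(-23.15, 0) = 0, max(-37.85, 0) = 0
Node uu (S = 84.5): V_uu = 1/1.02·[0.5333·54.8500 + 0.4667·4.1500] = 30.5784
Node ud (S = 45.5): V_ud = 1/1.02·[0.5333·4.1500 + 0.4667·0.0000] = 2.1699
Node dd (S = 24.5): V_dd = 1/1.02·[0.5333·0.0000 + 0.4667·0.0000] = 0.0000
Node u (S = 65): V_u = 1/1.02·[0.5333·30.5784 + 0.4667·2.1699] = 16.9815
Node d (S = 35): V_d = 1/1.02·[0.5333·2.1699 + 0.4667·0.0000] = 1.1346
Node 0 (S = 50): V_0 = 1/1.02·[0.5333·16.9815 + 0.4667·1.1346] = 9.3983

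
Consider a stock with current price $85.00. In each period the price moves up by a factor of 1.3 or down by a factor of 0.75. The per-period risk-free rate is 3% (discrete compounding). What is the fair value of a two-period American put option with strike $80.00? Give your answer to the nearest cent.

$7.74

Risk-neutral probability p = (1 + 0.03 − 0.75)/(1.3 − 0.75) = 0.2800/0.5500 = 0.5091
Terminal stock prices: S_uu = 143.7, S_ud = 82.88, S_dd = 47.81
Terminal payoffs (K − S): max(-63.65, 0) = 0, max(-2.875, 0) = 0, max(32.19, 0) = 32.19
Node u (S = 110.5): continuation = 1/1.03·[0.5091·0.0000 + 0.4909·0.0000] = 0.0000; exercise value = 0.0000 ≤ continuation, so V_u = 0.0000
Node d (S = 63.75): continuation = 1/1.03·[0.5091·0.0000 + 0.4909·32.1875] = 15.3409; exercise value = 16.2500 > continuation, so V_d = 16.2500 (exercise)
Node 0 (S = 85): continuation = 1/1.03·[0.5091·0.0000 + 0.4909·16.2500] = 7.7449; exercise value = 0.0000 ≤ continuation, so V_0 = 7.7449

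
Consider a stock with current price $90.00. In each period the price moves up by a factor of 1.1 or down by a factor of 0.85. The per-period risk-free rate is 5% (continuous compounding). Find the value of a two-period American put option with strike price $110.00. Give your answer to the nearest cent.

Risk-neutral probability p = (e^0.05 − 0.85)/(1.1 − 0.85) = 0.2013/0.2500 = 0.8051
Terminal stock prices: S_uu = 108.9, S_ud = 84.15, S_dd = 65.02
Terminal payoffs (K − S): max(1.1, 0) = 1.1, max(25.85, 0) = 25.85, max(44.98, 0) = 44.98
Node u (S = 99): continuation = e^(−0.05)·[0.8051·1.1000 + 0.1949·25.8500] = 5.6352; exercise value = 11.0000 > continuation, so V_u = 11.0000 (exercise)
Node d (S = 76.5): continuation = e^(−0.05)·[0.8051·25.8500 + 0.1949·44.9750] = 28.1352; exercise value = 33.5000 > continuation, so V_d = 33.5000 (exercise)
Node 0 (S = 90): continuation = e^(−0.05)·[0.8051·11.0000 + 0.1949·33.5000] = 14.6352; exercise value = 20.0000 > continuation, so V_0 = 20.0000 (exercise)

$20.00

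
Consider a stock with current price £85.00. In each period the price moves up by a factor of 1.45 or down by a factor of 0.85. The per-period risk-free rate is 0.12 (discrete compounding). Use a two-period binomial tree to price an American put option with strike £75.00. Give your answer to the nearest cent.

Risk-neutral probability p = (1 + 0.12 − 0.85)/(1.45 − 0.85) = 0.2700/0.6000 = 0.4500
Terminal stock prices: S_uu = 178.7, S_ud = 104.8, S_dd = 61.41
Terminal payoffs (K − S): max(-103.7, 0) = 0, max(-29.76, 0) = 0, max(13.59, 0) = 13.59
Node u (S = 123.2): continuation = 1/1.12·[0.4500·0.0000 + 0.5500·0.0000] = 0.0000; exercise value = 0.0000 ≤ continuation, so V_u = 0.0000
Node d (S = 72.25): continuation = 1/1.12·[0.4500·0.0000 + 0.5500·13.5875] = 6.6724; exercise value = 2.7500 ≤ continuation, so V_d = 6.6724
Node 0 (S = 85): continuation = 1/1.12·[0.4500·0.0000 + 0.5500·6.6724] = 3.2766; exercise value = 0.0000 ≤ continuation, so V_0 = 3.2766

£3.28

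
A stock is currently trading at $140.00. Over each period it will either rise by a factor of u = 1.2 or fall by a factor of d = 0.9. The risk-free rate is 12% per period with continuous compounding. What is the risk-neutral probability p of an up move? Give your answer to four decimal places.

Risk-neutral probability p = (e^0.12 − 0.9)/(1.2 − 0.9) = 0.2275/0.3000 = 0.7583

p = 0.7583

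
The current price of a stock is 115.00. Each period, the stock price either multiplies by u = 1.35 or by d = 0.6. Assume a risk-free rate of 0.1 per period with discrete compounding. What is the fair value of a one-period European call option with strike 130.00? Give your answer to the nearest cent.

15.30

Risk-neutral probability p = (1 + 0.1 − 0.6)/(1.35 − 0.6) = 0.5000/0.7500 = 0.6667
Terminal stock prices: S_u = 155.2, S_d = 69
Terminal payoffs (S − K): max(25.25, 0) = 25.25, max(-61, 0) = 0
Node 0 (S = 115): V_0 = 1/1.1·[0.6667·25.2500 + 0.3333·0.0000] = 15.3030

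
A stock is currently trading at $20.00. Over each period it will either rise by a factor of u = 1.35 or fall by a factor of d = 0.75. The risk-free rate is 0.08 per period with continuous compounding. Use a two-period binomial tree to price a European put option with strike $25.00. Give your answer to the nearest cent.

$4.31

Risk-neutral probability p = (e^0.08 − 0.75)/(1.35 − 0.75) = 0.3333/0.6000 = 0.5555
Terminal stock prices: S_uu = 36.45, S_ud = 20.25, S_dd = 11.25
Terminal payoffs (K − S): max(-11.45, 0) = 0, max(4.75, 0) = 4.75, max(13.75, 0) = 13.75
Node u (S = 27): V_u = e^(−0.08)·[0.5555·0.0000 + 0.4445·4.7500] = 1.9491
Node d (S = 15): V_d = e^(−0.08)·[0.5555·4.7500 + 0.4445·13.7500] = 8.0779
Node 0 (S = 20): V_0 = e^(−0.08)·[0.5555·1.9491 + 0.4445·8.0779] = 4.3142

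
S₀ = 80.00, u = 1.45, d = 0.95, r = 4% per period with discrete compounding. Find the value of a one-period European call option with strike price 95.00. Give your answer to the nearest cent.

3.63

Risk-neutral probability p = (1 + 0.04 − 0.95)/(1.45 − 0.95) = 0.0900/0.5000 = 0.1800
Terminal stock prices: S_u = 116, S_d = 76
Terminal payoffs (S − K): max(21, 0) = 21, max(-19, 0) = 0
Node 0 (S = 80): V_0 = 1/1.04·[0.1800·21.0000 + 0.8200·0.0000] = 3.6346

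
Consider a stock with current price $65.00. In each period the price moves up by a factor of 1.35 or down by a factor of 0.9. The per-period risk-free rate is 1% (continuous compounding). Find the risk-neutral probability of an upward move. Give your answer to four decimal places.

Risk-neutral probability p = (e^0.01 − 0.9)/(1.35 − 0.9) = 0.1101/0.4500 = 0.2446

p = 0.2446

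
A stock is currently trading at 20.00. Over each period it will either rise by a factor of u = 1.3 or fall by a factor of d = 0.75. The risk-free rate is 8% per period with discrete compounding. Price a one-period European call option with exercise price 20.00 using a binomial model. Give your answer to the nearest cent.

3.33

Risk-neutral probability p = (1 + 0.08 − 0.75)/(1.3 − 0.75) = 0.3300/0.5500 = 0.6000
Terminal stock prices: S_u = 26, S_d = 15
Terminal payoffs (S − K): max(6, 0) = 6, max(-5, 0) = 0
Node 0 (S = 20): V_0 = 1/1.08·[0.6000·6.0000 + 0.4000·0.0000] = 3.3333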